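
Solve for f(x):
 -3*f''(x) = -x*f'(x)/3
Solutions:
 f(x) = C1 + C2*erfi(sqrt(2)*x/6)


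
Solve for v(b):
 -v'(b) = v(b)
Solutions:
 v(b) = C1*exp(-b)


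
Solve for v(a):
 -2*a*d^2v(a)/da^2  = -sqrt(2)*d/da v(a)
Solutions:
 v(a) = C1 + C2*a^(sqrt(2)/2 + 1)


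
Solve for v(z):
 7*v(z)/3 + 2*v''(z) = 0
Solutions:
 v(z) = C1*sin(sqrt(42)*z/6) + C2*cos(sqrt(42)*z/6)


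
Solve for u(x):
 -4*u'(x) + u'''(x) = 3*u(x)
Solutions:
 u(x) = C1*exp(-x) + C2*exp(x*(1 - sqrt(13))/2) + C3*exp(x*(1 + sqrt(13))/2)


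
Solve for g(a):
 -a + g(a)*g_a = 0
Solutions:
 g(a) = -sqrt(C1 + a^2)
 g(a) = sqrt(C1 + a^2)


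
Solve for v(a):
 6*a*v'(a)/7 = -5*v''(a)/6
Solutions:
 v(a) = C1 + C2*erf(3*sqrt(70)*a/35)


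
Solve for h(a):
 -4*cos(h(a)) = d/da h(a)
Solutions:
 h(a) = pi - asin((C1 + exp(8*a))/(C1 - exp(8*a)))
 h(a) = asin((C1 + exp(8*a))/(C1 - exp(8*a)))


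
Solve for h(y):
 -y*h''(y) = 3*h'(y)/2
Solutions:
 h(y) = C1 + C2/sqrt(y)


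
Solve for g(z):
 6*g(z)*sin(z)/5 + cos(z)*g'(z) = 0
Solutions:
 g(z) = C1*cos(z)^(6/5)


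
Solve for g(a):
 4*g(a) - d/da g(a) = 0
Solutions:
 g(a) = C1*exp(4*a)


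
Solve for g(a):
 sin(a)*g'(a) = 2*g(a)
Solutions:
 g(a) = C1*(cos(a) - 1)/(cos(a) + 1)


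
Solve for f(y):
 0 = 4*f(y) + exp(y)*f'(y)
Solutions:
 f(y) = C1*exp(4*exp(-y))


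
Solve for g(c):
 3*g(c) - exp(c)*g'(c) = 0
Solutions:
 g(c) = C1*exp(-3*exp(-c))


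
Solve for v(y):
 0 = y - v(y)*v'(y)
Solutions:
 v(y) = -sqrt(C1 + y^2)
 v(y) = sqrt(C1 + y^2)


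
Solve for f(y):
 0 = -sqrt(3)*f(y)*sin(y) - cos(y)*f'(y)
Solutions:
 f(y) = C1*cos(y)^(sqrt(3))


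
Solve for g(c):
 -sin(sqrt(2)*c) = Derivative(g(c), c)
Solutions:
 g(c) = C1 + sqrt(2)*cos(sqrt(2)*c)/2


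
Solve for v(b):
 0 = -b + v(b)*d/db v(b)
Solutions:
 v(b) = -sqrt(C1 + b^2)
 v(b) = sqrt(C1 + b^2)


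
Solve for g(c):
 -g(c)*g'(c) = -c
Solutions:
 g(c) = -sqrt(C1 + c^2)
 g(c) = sqrt(C1 + c^2)


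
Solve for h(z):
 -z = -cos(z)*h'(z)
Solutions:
 h(z) = C1 + Integral(z/cos(z), z)


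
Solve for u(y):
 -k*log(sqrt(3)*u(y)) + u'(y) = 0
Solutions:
 Integral(1/(2*log(_y) + log(3)), (_y, u(y))) = C1 + k*y/2


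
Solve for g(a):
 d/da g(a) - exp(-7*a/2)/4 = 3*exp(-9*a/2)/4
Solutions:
 g(a) = C1 - exp(-7*a/2)/14 - exp(-9*a/2)/6


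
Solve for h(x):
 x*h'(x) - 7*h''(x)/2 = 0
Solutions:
 h(x) = C1 + C2*erfi(sqrt(7)*x/7)


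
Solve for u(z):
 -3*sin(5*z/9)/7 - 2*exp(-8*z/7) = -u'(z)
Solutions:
 u(z) = C1 - 27*cos(5*z/9)/35 - 7*exp(-8*z/7)/4


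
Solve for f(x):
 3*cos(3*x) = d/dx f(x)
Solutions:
 f(x) = C1 + sin(3*x)


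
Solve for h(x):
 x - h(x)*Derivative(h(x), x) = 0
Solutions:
 h(x) = -sqrt(C1 + x^2)
 h(x) = sqrt(C1 + x^2)


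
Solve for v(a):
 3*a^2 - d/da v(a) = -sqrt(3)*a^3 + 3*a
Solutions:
 v(a) = C1 + sqrt(3)*a^4/4 + a^3 - 3*a^2/2


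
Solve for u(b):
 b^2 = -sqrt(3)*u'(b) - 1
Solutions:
 u(b) = C1 - sqrt(3)*b^3/9 - sqrt(3)*b/3


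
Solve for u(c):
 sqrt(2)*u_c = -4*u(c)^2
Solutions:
 u(c) = 1/(C1 + 2*sqrt(2)*c)


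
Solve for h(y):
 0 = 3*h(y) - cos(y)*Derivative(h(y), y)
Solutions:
 h(y) = C1*(sin(y) + 1)^(3/2)/(sin(y) - 1)^(3/2)


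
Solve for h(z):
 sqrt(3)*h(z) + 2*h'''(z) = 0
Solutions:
 h(z) = C3*exp(-2^(2/3)*3^(1/6)*z/2) + (C1*sin(6^(2/3)*z/4) + C2*cos(6^(2/3)*z/4))*exp(2^(2/3)*3^(1/6)*z/4)


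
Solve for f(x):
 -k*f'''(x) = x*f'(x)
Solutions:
 f(x) = C1 + Integral(C2*airyai(x*(-1/k)^(1/3)) + C3*airybi(x*(-1/k)^(1/3)), x)


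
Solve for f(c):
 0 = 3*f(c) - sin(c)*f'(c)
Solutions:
 f(c) = C1*(cos(c) - 1)^(3/2)/(cos(c) + 1)^(3/2)


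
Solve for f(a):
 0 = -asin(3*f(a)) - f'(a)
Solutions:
 Integral(1/asin(3*_y), (_y, f(a))) = C1 - a


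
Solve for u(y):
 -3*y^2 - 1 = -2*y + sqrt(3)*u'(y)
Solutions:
 u(y) = C1 - sqrt(3)*y^3/3 + sqrt(3)*y^2/3 - sqrt(3)*y/3


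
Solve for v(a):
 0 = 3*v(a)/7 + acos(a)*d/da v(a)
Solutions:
 v(a) = C1*exp(-3*Integral(1/acos(a), a)/7)


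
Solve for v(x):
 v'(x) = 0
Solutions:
 v(x) = C1


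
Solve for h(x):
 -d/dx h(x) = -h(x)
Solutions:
 h(x) = C1*exp(x)


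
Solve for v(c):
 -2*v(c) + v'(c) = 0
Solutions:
 v(c) = C1*exp(2*c)


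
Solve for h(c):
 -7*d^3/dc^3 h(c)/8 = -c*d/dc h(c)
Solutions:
 h(c) = C1 + Integral(C2*airyai(2*7^(2/3)*c/7) + C3*airybi(2*7^(2/3)*c/7), c)


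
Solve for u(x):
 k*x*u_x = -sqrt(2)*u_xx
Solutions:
 u(x) = Piecewise((-2^(3/4)*sqrt(pi)*C1*erf(2^(1/4)*sqrt(k)*x/2)/(2*sqrt(k)) - C2, (k > 0) | (k < 0)), (-C1*x - C2, True))


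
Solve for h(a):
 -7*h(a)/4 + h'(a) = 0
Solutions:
 h(a) = C1*exp(7*a/4)


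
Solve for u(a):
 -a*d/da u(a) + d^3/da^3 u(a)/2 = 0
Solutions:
 u(a) = C1 + Integral(C2*airyai(2^(1/3)*a) + C3*airybi(2^(1/3)*a), a)


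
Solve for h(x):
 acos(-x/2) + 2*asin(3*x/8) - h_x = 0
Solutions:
 h(x) = C1 + x*acos(-x/2) + 2*x*asin(3*x/8) + sqrt(4 - x^2) + 2*sqrt(64 - 9*x^2)/3


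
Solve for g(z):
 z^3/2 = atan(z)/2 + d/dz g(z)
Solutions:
 g(z) = C1 + z^4/8 - z*atan(z)/2 + log(z^2 + 1)/4


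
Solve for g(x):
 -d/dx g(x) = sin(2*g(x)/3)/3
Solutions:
 x/3 + 3*log(cos(2*g(x)/3) - 1)/4 - 3*log(cos(2*g(x)/3) + 1)/4 = C1


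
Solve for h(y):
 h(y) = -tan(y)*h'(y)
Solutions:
 h(y) = C1/sin(y)


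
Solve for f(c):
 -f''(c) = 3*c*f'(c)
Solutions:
 f(c) = C1 + C2*erf(sqrt(6)*c/2)


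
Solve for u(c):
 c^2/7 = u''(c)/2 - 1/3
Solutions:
 u(c) = C1 + C2*c + c^4/42 + c^2/3


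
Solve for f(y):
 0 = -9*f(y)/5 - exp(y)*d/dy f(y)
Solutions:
 f(y) = C1*exp(9*exp(-y)/5)


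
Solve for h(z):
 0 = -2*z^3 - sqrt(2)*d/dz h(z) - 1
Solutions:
 h(z) = C1 - sqrt(2)*z^4/4 - sqrt(2)*z/2


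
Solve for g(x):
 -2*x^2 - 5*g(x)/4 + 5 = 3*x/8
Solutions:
 g(x) = -8*x^2/5 - 3*x/10 + 4


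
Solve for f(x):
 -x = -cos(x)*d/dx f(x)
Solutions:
 f(x) = C1 + Integral(x/cos(x), x)


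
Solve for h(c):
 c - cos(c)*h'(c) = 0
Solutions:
 h(c) = C1 + Integral(c/cos(c), c)


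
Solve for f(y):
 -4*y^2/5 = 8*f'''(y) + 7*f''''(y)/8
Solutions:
 f(y) = C1 + C2*y + C3*y^2 + C4*exp(-64*y/7) - y^5/600 + 7*y^4/7680 - 49*y^3/122880


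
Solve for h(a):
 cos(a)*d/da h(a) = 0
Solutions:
 h(a) = C1


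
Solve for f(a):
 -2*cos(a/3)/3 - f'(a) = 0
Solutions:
 f(a) = C1 - 2*sin(a/3)


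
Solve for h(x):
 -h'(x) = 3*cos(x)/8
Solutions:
 h(x) = C1 - 3*sin(x)/8


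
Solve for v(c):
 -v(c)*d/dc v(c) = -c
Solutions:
 v(c) = -sqrt(C1 + c^2)
 v(c) = sqrt(C1 + c^2)


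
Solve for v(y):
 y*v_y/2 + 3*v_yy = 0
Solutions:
 v(y) = C1 + C2*erf(sqrt(3)*y/6)


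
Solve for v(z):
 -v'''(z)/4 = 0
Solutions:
 v(z) = C1 + C2*z + C3*z^2


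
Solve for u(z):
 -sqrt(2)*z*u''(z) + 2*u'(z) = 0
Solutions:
 u(z) = C1 + C2*z^(1 + sqrt(2))


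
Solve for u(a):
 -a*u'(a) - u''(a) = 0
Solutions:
 u(a) = C1 + C2*erf(sqrt(2)*a/2)


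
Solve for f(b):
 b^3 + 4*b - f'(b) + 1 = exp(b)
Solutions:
 f(b) = C1 + b^4/4 + 2*b^2 + b - exp(b)


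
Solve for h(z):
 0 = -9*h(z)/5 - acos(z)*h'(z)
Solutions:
 h(z) = C1*exp(-9*Integral(1/acos(z), z)/5)


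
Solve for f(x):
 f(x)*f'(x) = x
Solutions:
 f(x) = -sqrt(C1 + x^2)
 f(x) = sqrt(C1 + x^2)


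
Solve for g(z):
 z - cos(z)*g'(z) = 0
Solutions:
 g(z) = C1 + Integral(z/cos(z), z)


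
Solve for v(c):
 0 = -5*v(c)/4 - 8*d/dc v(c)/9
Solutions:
 v(c) = C1*exp(-45*c/32)


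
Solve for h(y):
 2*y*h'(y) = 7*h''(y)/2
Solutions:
 h(y) = C1 + C2*erfi(sqrt(14)*y/7)


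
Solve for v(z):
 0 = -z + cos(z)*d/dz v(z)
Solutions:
 v(z) = C1 + Integral(z/cos(z), z)


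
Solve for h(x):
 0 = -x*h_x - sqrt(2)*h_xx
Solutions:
 h(x) = C1 + C2*erf(2^(1/4)*x/2)


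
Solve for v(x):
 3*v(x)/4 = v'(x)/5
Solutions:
 v(x) = C1*exp(15*x/4)


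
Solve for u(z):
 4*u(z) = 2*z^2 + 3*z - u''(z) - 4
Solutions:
 u(z) = C1*sin(2*z) + C2*cos(2*z) + z^2/2 + 3*z/4 - 5/4


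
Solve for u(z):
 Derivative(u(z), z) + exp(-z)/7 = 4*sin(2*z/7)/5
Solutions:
 u(z) = C1 - 14*cos(2*z/7)/5 + exp(-z)/7


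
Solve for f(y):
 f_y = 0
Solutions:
 f(y) = C1


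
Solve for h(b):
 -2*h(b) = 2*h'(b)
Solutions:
 h(b) = C1*exp(-b)


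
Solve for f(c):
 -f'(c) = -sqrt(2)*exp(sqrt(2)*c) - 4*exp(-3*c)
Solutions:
 f(c) = C1 + exp(sqrt(2)*c) - 4*exp(-3*c)/3


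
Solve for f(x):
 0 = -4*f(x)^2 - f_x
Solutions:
 f(x) = 1/(C1 + 4*x)


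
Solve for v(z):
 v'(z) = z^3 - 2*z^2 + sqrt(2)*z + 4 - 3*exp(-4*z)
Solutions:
 v(z) = C1 + z^4/4 - 2*z^3/3 + sqrt(2)*z^2/2 + 4*z + 3*exp(-4*z)/4


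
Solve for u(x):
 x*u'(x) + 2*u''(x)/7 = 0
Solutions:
 u(x) = C1 + C2*erf(sqrt(7)*x/2)


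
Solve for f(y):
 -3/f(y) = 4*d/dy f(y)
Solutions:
 f(y) = -sqrt(C1 - 6*y)/2
 f(y) = sqrt(C1 - 6*y)/2


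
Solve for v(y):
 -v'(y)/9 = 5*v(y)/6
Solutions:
 v(y) = C1*exp(-15*y/2)


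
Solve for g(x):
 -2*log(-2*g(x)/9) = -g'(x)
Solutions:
 -Integral(1/(log(-_y) - 2*log(3) + log(2)), (_y, g(x)))/2 = C1 - x


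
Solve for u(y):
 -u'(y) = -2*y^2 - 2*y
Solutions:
 u(y) = C1 + 2*y^3/3 + y^2


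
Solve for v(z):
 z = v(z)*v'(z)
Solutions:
 v(z) = -sqrt(C1 + z^2)
 v(z) = sqrt(C1 + z^2)


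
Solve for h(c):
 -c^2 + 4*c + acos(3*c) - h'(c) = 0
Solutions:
 h(c) = C1 - c^3/3 + 2*c^2 + c*acos(3*c) - sqrt(1 - 9*c^2)/3


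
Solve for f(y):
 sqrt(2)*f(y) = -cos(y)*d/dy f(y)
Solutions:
 f(y) = C1*(sin(y) - 1)^(sqrt(2)/2)/(sin(y) + 1)^(sqrt(2)/2)


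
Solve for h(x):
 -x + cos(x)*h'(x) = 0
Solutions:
 h(x) = C1 + Integral(x/cos(x), x)


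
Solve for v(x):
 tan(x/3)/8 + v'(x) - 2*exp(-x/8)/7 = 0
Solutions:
 v(x) = C1 - 3*log(tan(x/3)^2 + 1)/16 - 16*exp(-x/8)/7


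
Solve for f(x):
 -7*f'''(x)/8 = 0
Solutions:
 f(x) = C1 + C2*x + C3*x^2


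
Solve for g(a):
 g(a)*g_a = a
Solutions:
 g(a) = -sqrt(C1 + a^2)
 g(a) = sqrt(C1 + a^2)


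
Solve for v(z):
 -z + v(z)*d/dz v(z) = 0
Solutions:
 v(z) = -sqrt(C1 + z^2)
 v(z) = sqrt(C1 + z^2)


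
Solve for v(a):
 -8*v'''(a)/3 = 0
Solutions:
 v(a) = C1 + C2*a + C3*a^2


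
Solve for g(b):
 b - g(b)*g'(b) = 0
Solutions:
 g(b) = -sqrt(C1 + b^2)
 g(b) = sqrt(C1 + b^2)


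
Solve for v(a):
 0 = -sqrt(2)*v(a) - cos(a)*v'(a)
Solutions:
 v(a) = C1*(sin(a) - 1)^(sqrt(2)/2)/(sin(a) + 1)^(sqrt(2)/2)


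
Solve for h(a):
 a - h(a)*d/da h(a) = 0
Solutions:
 h(a) = -sqrt(C1 + a^2)
 h(a) = sqrt(C1 + a^2)


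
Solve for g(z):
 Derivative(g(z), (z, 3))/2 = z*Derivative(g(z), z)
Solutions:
 g(z) = C1 + Integral(C2*airyai(2^(1/3)*z) + C3*airybi(2^(1/3)*z), z)


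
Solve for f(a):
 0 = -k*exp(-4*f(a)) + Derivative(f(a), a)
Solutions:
 f(a) = log(-I*(C1 + 4*a*k)^(1/4))
 f(a) = log(I*(C1 + 4*a*k)^(1/4))
 f(a) = log(-(C1 + 4*a*k)^(1/4))
 f(a) = log(C1 + 4*a*k)/4


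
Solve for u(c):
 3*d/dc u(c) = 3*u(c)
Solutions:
 u(c) = C1*exp(c)


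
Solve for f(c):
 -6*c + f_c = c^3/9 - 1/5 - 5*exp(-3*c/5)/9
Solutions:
 f(c) = C1 + c^4/36 + 3*c^2 - c/5 + 25*exp(-3*c/5)/27


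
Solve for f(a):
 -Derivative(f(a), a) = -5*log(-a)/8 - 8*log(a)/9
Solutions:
 f(a) = C1 + 109*a*log(a)/72 + a*(-109 + 45*I*pi)/72


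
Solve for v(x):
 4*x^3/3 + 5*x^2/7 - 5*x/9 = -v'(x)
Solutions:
 v(x) = C1 - x^4/3 - 5*x^3/21 + 5*x^2/18


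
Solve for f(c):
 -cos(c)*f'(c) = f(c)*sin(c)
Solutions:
 f(c) = C1*cos(c)


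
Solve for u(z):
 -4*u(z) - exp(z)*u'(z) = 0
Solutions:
 u(z) = C1*exp(4*exp(-z))


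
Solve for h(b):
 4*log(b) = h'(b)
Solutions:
 h(b) = C1 + 4*b*log(b) - 4*b


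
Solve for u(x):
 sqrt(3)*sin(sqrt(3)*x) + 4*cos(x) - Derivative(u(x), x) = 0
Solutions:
 u(x) = C1 + 4*sin(x) - cos(sqrt(3)*x)


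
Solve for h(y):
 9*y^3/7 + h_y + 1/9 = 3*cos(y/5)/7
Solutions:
 h(y) = C1 - 9*y^4/28 - y/9 + 15*sin(y/5)/7


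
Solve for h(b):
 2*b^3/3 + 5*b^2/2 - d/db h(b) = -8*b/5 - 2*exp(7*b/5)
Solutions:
 h(b) = C1 + b^4/6 + 5*b^3/6 + 4*b^2/5 + 10*exp(7*b/5)/7


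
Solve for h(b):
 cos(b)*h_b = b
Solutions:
 h(b) = C1 + Integral(b/cos(b), b)


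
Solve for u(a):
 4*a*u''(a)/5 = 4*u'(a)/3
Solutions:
 u(a) = C1 + C2*a^(8/3)


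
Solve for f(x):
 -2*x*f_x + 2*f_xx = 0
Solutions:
 f(x) = C1 + C2*erfi(sqrt(2)*x/2)


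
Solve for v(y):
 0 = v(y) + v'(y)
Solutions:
 v(y) = C1*exp(-y)


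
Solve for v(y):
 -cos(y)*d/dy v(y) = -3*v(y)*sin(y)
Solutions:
 v(y) = C1/cos(y)^3


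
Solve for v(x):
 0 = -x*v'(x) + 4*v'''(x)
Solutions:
 v(x) = C1 + Integral(C2*airyai(2^(1/3)*x/2) + C3*airybi(2^(1/3)*x/2), x)


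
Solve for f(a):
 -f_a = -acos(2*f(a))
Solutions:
 Integral(1/acos(2*_y), (_y, f(a))) = C1 + a


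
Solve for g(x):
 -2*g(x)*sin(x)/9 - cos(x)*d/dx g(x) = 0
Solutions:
 g(x) = C1*cos(x)^(2/9)


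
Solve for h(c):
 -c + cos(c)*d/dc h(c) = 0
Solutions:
 h(c) = C1 + Integral(c/cos(c), c)


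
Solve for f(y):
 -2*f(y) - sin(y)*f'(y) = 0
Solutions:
 f(y) = C1*(cos(y) + 1)/(cos(y) - 1)


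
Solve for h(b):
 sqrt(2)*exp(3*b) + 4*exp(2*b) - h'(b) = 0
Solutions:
 h(b) = C1 + sqrt(2)*exp(3*b)/3 + 2*exp(2*b)


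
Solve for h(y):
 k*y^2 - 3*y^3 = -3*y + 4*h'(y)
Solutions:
 h(y) = C1 + k*y^3/12 - 3*y^4/16 + 3*y^2/8


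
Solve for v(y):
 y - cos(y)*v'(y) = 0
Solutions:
 v(y) = C1 + Integral(y/cos(y), y)


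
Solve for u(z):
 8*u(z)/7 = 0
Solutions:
 u(z) = 0


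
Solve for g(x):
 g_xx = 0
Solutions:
 g(x) = C1 + C2*x


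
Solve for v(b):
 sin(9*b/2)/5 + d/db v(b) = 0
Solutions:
 v(b) = C1 + 2*cos(9*b/2)/45


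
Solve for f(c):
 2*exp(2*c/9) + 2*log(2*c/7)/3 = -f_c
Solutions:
 f(c) = C1 - 2*c*log(c)/3 + 2*c*(-log(2) + 1 + log(7))/3 - 9*exp(2*c/9)


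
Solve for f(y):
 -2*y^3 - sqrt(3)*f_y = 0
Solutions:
 f(y) = C1 - sqrt(3)*y^4/6


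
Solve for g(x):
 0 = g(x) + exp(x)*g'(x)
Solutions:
 g(x) = C1*exp(exp(-x))


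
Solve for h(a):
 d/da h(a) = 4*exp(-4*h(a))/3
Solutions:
 h(a) = log(-I*(C1 + 16*a/3)^(1/4))
 h(a) = log(I*(C1 + 16*a/3)^(1/4))
 h(a) = log(-(C1 + 16*a/3)^(1/4))
 h(a) = log(C1 + 16*a/3)/4


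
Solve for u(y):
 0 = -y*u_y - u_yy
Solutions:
 u(y) = C1 + C2*erf(sqrt(2)*y/2)


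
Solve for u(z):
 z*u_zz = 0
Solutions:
 u(z) = C1 + C2*z


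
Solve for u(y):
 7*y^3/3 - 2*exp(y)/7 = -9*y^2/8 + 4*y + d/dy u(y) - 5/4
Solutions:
 u(y) = C1 + 7*y^4/12 + 3*y^3/8 - 2*y^2 + 5*y/4 - 2*exp(y)/7


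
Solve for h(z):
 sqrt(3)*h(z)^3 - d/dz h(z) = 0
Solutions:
 h(z) = -sqrt(2)*sqrt(-1/(C1 + sqrt(3)*z))/2
 h(z) = sqrt(2)*sqrt(-1/(C1 + sqrt(3)*z))/2


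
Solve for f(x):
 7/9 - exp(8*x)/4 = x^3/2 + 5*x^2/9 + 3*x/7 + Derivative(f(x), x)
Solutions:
 f(x) = C1 - x^4/8 - 5*x^3/27 - 3*x^2/14 + 7*x/9 - exp(8*x)/32


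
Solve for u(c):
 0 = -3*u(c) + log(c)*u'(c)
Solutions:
 u(c) = C1*exp(3*li(c))


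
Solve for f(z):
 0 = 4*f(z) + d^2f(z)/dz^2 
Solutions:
 f(z) = C1*sin(2*z) + C2*cos(2*z)


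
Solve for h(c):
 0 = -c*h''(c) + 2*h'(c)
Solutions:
 h(c) = C1 + C2*c^3


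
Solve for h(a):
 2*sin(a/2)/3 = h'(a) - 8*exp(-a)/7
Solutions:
 h(a) = C1 - 4*cos(a/2)/3 - 8*exp(-a)/7


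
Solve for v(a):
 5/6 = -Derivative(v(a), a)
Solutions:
 v(a) = C1 - 5*a/6


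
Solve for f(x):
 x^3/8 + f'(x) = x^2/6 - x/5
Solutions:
 f(x) = C1 - x^4/32 + x^3/18 - x^2/10


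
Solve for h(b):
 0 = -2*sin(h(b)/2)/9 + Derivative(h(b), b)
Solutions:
 -2*b/9 + log(cos(h(b)/2) - 1) - log(cos(h(b)/2) + 1) = C1


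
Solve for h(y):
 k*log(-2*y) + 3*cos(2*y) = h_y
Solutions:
 h(y) = C1 + k*y*(log(-y) - 1) + k*y*log(2) + 3*sin(2*y)/2


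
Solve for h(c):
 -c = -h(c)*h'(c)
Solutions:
 h(c) = -sqrt(C1 + c^2)
 h(c) = sqrt(C1 + c^2)


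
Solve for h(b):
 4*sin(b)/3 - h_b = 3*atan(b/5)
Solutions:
 h(b) = C1 - 3*b*atan(b/5) + 15*log(b^2 + 25)/2 - 4*cos(b)/3


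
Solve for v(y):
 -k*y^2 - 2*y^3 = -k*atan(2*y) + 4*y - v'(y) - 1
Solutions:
 v(y) = C1 + k*y^3/3 - k*(y*atan(2*y) - log(4*y^2 + 1)/4) + y^4/2 + 2*y^2 - y


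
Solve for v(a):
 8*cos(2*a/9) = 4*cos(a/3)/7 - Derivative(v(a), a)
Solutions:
 v(a) = C1 - 36*sin(2*a/9) + 12*sin(a/3)/7


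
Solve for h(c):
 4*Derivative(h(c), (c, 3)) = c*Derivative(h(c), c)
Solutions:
 h(c) = C1 + Integral(C2*airyai(2^(1/3)*c/2) + C3*airybi(2^(1/3)*c/2), c)


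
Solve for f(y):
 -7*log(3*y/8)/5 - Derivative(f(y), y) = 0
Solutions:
 f(y) = C1 - 7*y*log(y)/5 - 7*y*log(3)/5 + 7*y/5 + 21*y*log(2)/5


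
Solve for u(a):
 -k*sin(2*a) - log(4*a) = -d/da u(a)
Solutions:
 u(a) = C1 + a*log(a) - a + 2*a*log(2) - k*cos(2*a)/2


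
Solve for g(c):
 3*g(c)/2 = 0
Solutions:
 g(c) = 0


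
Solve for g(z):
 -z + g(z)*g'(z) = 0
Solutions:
 g(z) = -sqrt(C1 + z^2)
 g(z) = sqrt(C1 + z^2)


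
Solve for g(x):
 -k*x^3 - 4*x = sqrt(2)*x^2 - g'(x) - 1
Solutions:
 g(x) = C1 + k*x^4/4 + sqrt(2)*x^3/3 + 2*x^2 - x


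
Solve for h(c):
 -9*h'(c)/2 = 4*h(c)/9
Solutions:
 h(c) = C1*exp(-8*c/81)


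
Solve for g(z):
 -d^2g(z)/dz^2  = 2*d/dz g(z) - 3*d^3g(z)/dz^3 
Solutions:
 g(z) = C1 + C2*exp(-2*z/3) + C3*exp(z)


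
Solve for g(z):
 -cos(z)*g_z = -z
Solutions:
 g(z) = C1 + Integral(z/cos(z), z)


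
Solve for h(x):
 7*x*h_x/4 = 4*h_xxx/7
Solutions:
 h(x) = C1 + Integral(C2*airyai(14^(2/3)*x/4) + C3*airybi(14^(2/3)*x/4), x)


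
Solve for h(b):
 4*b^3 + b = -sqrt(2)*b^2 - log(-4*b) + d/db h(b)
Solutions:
 h(b) = C1 + b^4 + sqrt(2)*b^3/3 + b^2/2 + b*log(-b) + b*(-1 + 2*log(2))


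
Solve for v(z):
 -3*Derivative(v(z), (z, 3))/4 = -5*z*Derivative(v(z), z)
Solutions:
 v(z) = C1 + Integral(C2*airyai(20^(1/3)*3^(2/3)*z/3) + C3*airybi(20^(1/3)*3^(2/3)*z/3), z)


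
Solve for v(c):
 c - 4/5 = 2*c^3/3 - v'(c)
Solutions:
 v(c) = C1 + c^4/6 - c^2/2 + 4*c/5


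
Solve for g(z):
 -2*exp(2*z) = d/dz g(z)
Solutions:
 g(z) = C1 - exp(2*z)


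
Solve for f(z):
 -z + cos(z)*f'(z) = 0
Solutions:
 f(z) = C1 + Integral(z/cos(z), z)


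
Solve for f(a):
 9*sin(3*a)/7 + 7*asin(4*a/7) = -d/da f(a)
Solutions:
 f(a) = C1 - 7*a*asin(4*a/7) - 7*sqrt(49 - 16*a^2)/4 + 3*cos(3*a)/7


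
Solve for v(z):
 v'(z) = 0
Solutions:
 v(z) = C1


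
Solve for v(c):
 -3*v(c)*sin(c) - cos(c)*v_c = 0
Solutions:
 v(c) = C1*cos(c)^3


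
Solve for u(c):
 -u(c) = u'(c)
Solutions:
 u(c) = C1*exp(-c)


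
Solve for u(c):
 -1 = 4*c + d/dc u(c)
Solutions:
 u(c) = C1 - 2*c^2 - c


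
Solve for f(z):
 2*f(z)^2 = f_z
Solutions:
 f(z) = -1/(C1 + 2*z)


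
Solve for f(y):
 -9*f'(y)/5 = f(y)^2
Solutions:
 f(y) = 9/(C1 + 5*y)


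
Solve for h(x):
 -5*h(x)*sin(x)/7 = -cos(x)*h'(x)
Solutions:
 h(x) = C1/cos(x)^(5/7)


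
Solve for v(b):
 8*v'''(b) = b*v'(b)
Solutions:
 v(b) = C1 + Integral(C2*airyai(b/2) + C3*airybi(b/2), b)


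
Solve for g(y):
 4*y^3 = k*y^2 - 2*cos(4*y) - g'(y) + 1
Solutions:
 g(y) = C1 + k*y^3/3 - y^4 + y - sin(4*y)/2


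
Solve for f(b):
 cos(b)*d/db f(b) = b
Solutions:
 f(b) = C1 + Integral(b/cos(b), b)


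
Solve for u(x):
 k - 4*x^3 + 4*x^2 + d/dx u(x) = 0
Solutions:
 u(x) = C1 - k*x + x^4 - 4*x^3/3


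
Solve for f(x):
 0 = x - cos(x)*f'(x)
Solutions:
 f(x) = C1 + Integral(x/cos(x), x)


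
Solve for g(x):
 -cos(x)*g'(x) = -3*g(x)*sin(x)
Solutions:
 g(x) = C1/cos(x)^3


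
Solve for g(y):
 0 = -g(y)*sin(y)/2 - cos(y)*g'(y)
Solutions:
 g(y) = C1*sqrt(cos(y))


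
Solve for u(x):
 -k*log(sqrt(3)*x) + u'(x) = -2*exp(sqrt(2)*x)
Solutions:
 u(x) = C1 + k*x*log(x) + k*x*(-1 + log(3)/2) - sqrt(2)*exp(sqrt(2)*x)


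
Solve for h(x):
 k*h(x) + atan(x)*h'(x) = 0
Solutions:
 h(x) = C1*exp(-k*Integral(1/atan(x), x))


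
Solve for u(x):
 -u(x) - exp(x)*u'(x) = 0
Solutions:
 u(x) = C1*exp(exp(-x))


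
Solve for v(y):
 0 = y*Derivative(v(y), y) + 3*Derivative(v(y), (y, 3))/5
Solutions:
 v(y) = C1 + Integral(C2*airyai(-3^(2/3)*5^(1/3)*y/3) + C3*airybi(-3^(2/3)*5^(1/3)*y/3), y)


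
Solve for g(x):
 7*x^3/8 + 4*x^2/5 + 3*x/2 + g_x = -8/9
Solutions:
 g(x) = C1 - 7*x^4/32 - 4*x^3/15 - 3*x^2/4 - 8*x/9


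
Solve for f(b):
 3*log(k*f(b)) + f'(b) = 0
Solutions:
 li(k*f(b))/k = C1 - 3*b


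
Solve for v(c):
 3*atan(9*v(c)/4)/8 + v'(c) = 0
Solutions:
 Integral(1/atan(9*_y/4), (_y, v(c))) = C1 - 3*c/8


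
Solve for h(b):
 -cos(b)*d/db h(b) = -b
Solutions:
 h(b) = C1 + Integral(b/cos(b), b)


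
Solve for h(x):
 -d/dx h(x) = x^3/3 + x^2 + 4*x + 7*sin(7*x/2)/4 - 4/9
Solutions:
 h(x) = C1 - x^4/12 - x^3/3 - 2*x^2 + 4*x/9 + cos(7*x/2)/2


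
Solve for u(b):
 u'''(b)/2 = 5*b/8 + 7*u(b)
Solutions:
 u(b) = C3*exp(14^(1/3)*b) - 5*b/56 + (C1*sin(14^(1/3)*sqrt(3)*b/2) + C2*cos(14^(1/3)*sqrt(3)*b/2))*exp(-14^(1/3)*b/2)


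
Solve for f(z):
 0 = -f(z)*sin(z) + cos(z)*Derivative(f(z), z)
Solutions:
 f(z) = C1/cos(z)


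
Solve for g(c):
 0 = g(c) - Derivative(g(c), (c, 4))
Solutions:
 g(c) = C1*exp(-c) + C2*exp(c) + C3*sin(c) + C4*cos(c)


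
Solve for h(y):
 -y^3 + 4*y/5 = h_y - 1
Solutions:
 h(y) = C1 - y^4/4 + 2*y^2/5 + y


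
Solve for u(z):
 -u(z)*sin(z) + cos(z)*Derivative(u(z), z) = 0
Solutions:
 u(z) = C1/cos(z)


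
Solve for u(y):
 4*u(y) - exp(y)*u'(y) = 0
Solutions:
 u(y) = C1*exp(-4*exp(-y))


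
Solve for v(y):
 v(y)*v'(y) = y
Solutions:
 v(y) = -sqrt(C1 + y^2)
 v(y) = sqrt(C1 + y^2)


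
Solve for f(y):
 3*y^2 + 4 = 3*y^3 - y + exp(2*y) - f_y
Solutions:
 f(y) = C1 + 3*y^4/4 - y^3 - y^2/2 - 4*y + exp(2*y)/2


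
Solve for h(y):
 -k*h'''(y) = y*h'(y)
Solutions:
 h(y) = C1 + Integral(C2*airyai(y*(-1/k)^(1/3)) + C3*airybi(y*(-1/k)^(1/3)), y)


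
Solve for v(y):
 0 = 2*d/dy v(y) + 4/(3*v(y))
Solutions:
 v(y) = -sqrt(C1 - 12*y)/3
 v(y) = sqrt(C1 - 12*y)/3


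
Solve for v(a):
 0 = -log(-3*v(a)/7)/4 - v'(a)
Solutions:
 4*Integral(1/(log(-_y) - log(7) + log(3)), (_y, v(a))) = C1 - a


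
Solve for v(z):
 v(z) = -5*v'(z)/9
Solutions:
 v(z) = C1*exp(-9*z/5)


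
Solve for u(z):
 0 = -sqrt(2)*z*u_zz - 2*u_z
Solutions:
 u(z) = C1 + C2*z^(1 - sqrt(2))


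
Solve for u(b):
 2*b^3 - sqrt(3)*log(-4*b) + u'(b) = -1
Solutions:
 u(b) = C1 - b^4/2 + sqrt(3)*b*log(-b) + b*(-sqrt(3) - 1 + 2*sqrt(3)*log(2))


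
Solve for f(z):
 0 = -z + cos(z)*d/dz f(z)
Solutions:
 f(z) = C1 + Integral(z/cos(z), z)


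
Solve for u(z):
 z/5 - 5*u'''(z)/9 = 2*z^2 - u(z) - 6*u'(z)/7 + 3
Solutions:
 u(z) = C1*exp(-z*(12*7350^(1/3)/(sqrt(49945) + 245)^(1/3) + 140^(1/3)*3^(2/3)*(sqrt(49945) + 245)^(1/3))/140)*sin(3*3^(1/6)*z*(-140^(1/3)*(sqrt(49945) + 245)^(1/3) + 4*2450^(1/3)*3^(2/3)/(sqrt(49945) + 245)^(1/3))/140) + C2*exp(-z*(12*7350^(1/3)/(sqrt(49945) + 245)^(1/3) + 140^(1/3)*3^(2/3)*(sqrt(49945) + 245)^(1/3))/140)*cos(3*3^(1/6)*z*(-140^(1/3)*(sqrt(49945) + 245)^(1/3) + 4*2450^(1/3)*3^(2/3)/(sqrt(49945) + 245)^(1/3))/140) + C3*exp(z*(12*7350^(1/3)/(sqrt(49945) + 245)^(1/3) + 140^(1/3)*3^(2/3)*(sqrt(49945) + 245)^(1/3))/70) + 2*z^2 - 127*z/35 + 1497/245


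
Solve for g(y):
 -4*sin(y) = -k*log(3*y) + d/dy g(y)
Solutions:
 g(y) = C1 + k*y*(log(y) - 1) + k*y*log(3) + 4*cos(y)


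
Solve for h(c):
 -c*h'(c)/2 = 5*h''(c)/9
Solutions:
 h(c) = C1 + C2*erf(3*sqrt(5)*c/10)


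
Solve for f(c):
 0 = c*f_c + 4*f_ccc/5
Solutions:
 f(c) = C1 + Integral(C2*airyai(-10^(1/3)*c/2) + C3*airybi(-10^(1/3)*c/2), c)


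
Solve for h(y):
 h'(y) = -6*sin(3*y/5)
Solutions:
 h(y) = C1 + 10*cos(3*y/5)


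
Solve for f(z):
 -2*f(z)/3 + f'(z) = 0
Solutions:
 f(z) = C1*exp(2*z/3)


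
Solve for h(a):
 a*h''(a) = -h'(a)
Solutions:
 h(a) = C1 + C2*log(a)


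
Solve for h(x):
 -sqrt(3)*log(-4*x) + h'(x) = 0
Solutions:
 h(x) = C1 + sqrt(3)*x*log(-x) + sqrt(3)*x*(-1 + 2*log(2))


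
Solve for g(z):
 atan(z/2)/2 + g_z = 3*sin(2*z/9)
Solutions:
 g(z) = C1 - z*atan(z/2)/2 + log(z^2 + 4)/2 - 27*cos(2*z/9)/2


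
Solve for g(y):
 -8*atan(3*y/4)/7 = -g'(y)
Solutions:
 g(y) = C1 + 8*y*atan(3*y/4)/7 - 16*log(9*y^2 + 16)/21


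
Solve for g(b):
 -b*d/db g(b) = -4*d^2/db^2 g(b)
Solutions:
 g(b) = C1 + C2*erfi(sqrt(2)*b/4)


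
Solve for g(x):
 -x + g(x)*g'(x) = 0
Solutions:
 g(x) = -sqrt(C1 + x^2)
 g(x) = sqrt(C1 + x^2)


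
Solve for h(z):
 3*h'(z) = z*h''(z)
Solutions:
 h(z) = C1 + C2*z^4


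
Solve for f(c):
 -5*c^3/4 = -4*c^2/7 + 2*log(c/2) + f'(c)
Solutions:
 f(c) = C1 - 5*c^4/16 + 4*c^3/21 - 2*c*log(c) + 2*c*log(2) + 2*c


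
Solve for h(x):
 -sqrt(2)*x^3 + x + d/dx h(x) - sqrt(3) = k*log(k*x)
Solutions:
 h(x) = C1 + k*x*log(k*x) + sqrt(2)*x^4/4 - x^2/2 + x*(-k + sqrt(3))


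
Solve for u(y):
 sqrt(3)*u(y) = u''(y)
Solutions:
 u(y) = C1*exp(-3^(1/4)*y) + C2*exp(3^(1/4)*y)


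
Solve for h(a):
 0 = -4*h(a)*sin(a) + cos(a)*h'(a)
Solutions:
 h(a) = C1/cos(a)^4


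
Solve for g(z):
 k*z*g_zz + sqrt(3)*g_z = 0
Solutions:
 g(z) = C1 + z^(((re(k) - sqrt(3))*re(k) + im(k)^2)/(re(k)^2 + im(k)^2))*(C2*sin(sqrt(3)*log(z)*Abs(im(k))/(re(k)^2 + im(k)^2)) + C3*cos(sqrt(3)*log(z)*im(k)/(re(k)^2 + im(k)^2)))


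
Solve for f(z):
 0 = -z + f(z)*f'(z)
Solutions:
 f(z) = -sqrt(C1 + z^2)
 f(z) = sqrt(C1 + z^2)


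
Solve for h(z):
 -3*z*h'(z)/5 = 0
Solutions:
 h(z) = C1


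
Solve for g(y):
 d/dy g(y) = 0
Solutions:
 g(y) = C1


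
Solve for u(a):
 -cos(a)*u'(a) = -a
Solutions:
 u(a) = C1 + Integral(a/cos(a), a)


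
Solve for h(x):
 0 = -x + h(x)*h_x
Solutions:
 h(x) = -sqrt(C1 + x^2)
 h(x) = sqrt(C1 + x^2)


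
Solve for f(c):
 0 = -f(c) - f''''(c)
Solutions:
 f(c) = (C1*sin(sqrt(2)*c/2) + C2*cos(sqrt(2)*c/2))*exp(-sqrt(2)*c/2) + (C3*sin(sqrt(2)*c/2) + C4*cos(sqrt(2)*c/2))*exp(sqrt(2)*c/2)


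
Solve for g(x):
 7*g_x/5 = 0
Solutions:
 g(x) = C1


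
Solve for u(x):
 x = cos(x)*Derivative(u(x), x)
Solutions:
 u(x) = C1 + Integral(x/cos(x), x)


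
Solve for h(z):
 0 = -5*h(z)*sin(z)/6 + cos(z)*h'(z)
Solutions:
 h(z) = C1/cos(z)^(5/6)


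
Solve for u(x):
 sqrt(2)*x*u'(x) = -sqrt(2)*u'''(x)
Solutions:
 u(x) = C1 + Integral(C2*airyai(-x) + C3*airybi(-x), x)


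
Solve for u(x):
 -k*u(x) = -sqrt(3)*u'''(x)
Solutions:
 u(x) = C1*exp(3^(5/6)*k^(1/3)*x/3) + C2*exp(k^(1/3)*x*(-3^(5/6) + 3*3^(1/3)*I)/6) + C3*exp(-k^(1/3)*x*(3^(5/6) + 3*3^(1/3)*I)/6)


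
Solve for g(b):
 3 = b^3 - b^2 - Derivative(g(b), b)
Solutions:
 g(b) = C1 + b^4/4 - b^3/3 - 3*b


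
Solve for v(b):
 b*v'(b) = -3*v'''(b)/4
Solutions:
 v(b) = C1 + Integral(C2*airyai(-6^(2/3)*b/3) + C3*airybi(-6^(2/3)*b/3), b)


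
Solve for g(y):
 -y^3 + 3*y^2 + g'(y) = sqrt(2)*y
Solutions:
 g(y) = C1 + y^4/4 - y^3 + sqrt(2)*y^2/2


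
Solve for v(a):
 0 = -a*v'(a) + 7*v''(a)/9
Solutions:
 v(a) = C1 + C2*erfi(3*sqrt(14)*a/14)


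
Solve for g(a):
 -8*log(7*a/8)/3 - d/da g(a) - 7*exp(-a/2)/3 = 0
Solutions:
 g(a) = C1 - 8*a*log(a)/3 + a*(-8*log(7)/3 + 8/3 + 8*log(2)) + 14*exp(-a/2)/3


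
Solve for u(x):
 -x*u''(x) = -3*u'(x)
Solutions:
 u(x) = C1 + C2*x^4


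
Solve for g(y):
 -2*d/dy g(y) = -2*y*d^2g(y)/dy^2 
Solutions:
 g(y) = C1 + C2*y^2


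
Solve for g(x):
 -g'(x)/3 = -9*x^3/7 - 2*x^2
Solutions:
 g(x) = C1 + 27*x^4/28 + 2*x^3


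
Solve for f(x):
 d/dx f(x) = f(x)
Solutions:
 f(x) = C1*exp(x)


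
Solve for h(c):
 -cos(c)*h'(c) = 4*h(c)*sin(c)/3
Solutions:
 h(c) = C1*cos(c)^(4/3)


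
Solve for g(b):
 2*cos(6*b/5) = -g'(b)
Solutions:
 g(b) = C1 - 5*sin(6*b/5)/3


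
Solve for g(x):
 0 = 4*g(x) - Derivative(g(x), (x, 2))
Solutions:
 g(x) = C1*exp(-2*x) + C2*exp(2*x)


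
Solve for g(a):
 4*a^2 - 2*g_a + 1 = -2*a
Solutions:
 g(a) = C1 + 2*a^3/3 + a^2/2 + a/2


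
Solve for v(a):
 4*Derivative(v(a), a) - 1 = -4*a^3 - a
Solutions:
 v(a) = C1 - a^4/4 - a^2/8 + a/4


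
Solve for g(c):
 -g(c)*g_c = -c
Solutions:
 g(c) = -sqrt(C1 + c^2)
 g(c) = sqrt(C1 + c^2)


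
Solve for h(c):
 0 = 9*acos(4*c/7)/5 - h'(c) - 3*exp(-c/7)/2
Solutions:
 h(c) = C1 + 9*c*acos(4*c/7)/5 - 9*sqrt(49 - 16*c^2)/20 + 21*exp(-c/7)/2


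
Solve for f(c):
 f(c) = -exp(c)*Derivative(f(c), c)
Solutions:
 f(c) = C1*exp(exp(-c))


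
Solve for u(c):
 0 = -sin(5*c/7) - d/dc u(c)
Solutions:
 u(c) = C1 + 7*cos(5*c/7)/5


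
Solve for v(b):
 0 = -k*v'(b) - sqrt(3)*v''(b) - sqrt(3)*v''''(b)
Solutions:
 v(b) = C1 + C2*exp(2^(1/3)*b*(2^(1/3)*sqrt(3)*(3*k + sqrt(9*k^2 + 4))^(1/3)/12 - 2^(1/3)*I*(3*k + sqrt(9*k^2 + 4))^(1/3)/4 + 2/((-sqrt(3) + 3*I)*(3*k + sqrt(9*k^2 + 4))^(1/3)))) + C3*exp(2^(1/3)*b*(2^(1/3)*sqrt(3)*(3*k + sqrt(9*k^2 + 4))^(1/3)/12 + 2^(1/3)*I*(3*k + sqrt(9*k^2 + 4))^(1/3)/4 - 2/((sqrt(3) + 3*I)*(3*k + sqrt(9*k^2 + 4))^(1/3)))) + C4*exp(2^(1/3)*sqrt(3)*b*(-2^(1/3)*(3*k + sqrt(9*k^2 + 4))^(1/3) + 2/(3*k + sqrt(9*k^2 + 4))^(1/3))/6)


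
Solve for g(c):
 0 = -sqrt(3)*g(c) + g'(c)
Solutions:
 g(c) = C1*exp(sqrt(3)*c)


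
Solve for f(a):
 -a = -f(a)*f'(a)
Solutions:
 f(a) = -sqrt(C1 + a^2)
 f(a) = sqrt(C1 + a^2)


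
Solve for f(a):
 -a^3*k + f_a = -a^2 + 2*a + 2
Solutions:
 f(a) = C1 + a^4*k/4 - a^3/3 + a^2 + 2*a


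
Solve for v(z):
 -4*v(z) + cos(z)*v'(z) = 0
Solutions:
 v(z) = C1*(sin(z)^2 + 2*sin(z) + 1)/(sin(z)^2 - 2*sin(z) + 1)


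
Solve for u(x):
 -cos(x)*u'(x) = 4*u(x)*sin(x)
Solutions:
 u(x) = C1*cos(x)^4


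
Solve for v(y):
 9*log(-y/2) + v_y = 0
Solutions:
 v(y) = C1 - 9*y*log(-y) + 9*y*(log(2) + 1)


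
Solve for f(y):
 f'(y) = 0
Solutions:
 f(y) = C1


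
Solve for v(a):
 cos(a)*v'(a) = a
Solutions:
 v(a) = C1 + Integral(a/cos(a), a)


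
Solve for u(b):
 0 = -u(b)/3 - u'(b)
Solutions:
 u(b) = C1*exp(-b/3)


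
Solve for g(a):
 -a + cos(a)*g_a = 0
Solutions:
 g(a) = C1 + Integral(a/cos(a), a)


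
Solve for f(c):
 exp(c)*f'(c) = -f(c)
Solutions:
 f(c) = C1*exp(exp(-c))


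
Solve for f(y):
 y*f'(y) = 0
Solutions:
 f(y) = C1


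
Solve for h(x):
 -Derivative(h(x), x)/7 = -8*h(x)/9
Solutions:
 h(x) = C1*exp(56*x/9)


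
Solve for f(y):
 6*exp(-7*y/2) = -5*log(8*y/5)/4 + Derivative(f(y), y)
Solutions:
 f(y) = C1 + 5*y*log(y)/4 + 5*y*(-log(5) - 1 + 3*log(2))/4 - 12*exp(-7*y/2)/7


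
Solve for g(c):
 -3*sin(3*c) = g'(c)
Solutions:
 g(c) = C1 + cos(3*c)


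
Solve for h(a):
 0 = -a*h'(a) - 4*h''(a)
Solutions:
 h(a) = C1 + C2*erf(sqrt(2)*a/4)


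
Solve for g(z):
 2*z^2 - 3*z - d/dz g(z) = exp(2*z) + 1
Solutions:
 g(z) = C1 + 2*z^3/3 - 3*z^2/2 - z - exp(2*z)/2


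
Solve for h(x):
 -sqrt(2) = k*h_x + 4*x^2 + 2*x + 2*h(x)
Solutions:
 h(x) = C1*exp(-2*x/k) - k^2 + 2*k*x + k/2 - 2*x^2 - x - sqrt(2)/2


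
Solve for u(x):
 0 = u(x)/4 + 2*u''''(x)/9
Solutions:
 u(x) = (C1*sin(2^(3/4)*sqrt(3)*x/4) + C2*cos(2^(3/4)*sqrt(3)*x/4))*exp(-2^(3/4)*sqrt(3)*x/4) + (C3*sin(2^(3/4)*sqrt(3)*x/4) + C4*cos(2^(3/4)*sqrt(3)*x/4))*exp(2^(3/4)*sqrt(3)*x/4)


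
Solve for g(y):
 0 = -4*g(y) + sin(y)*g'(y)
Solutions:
 g(y) = C1*(cos(y)^2 - 2*cos(y) + 1)/(cos(y)^2 + 2*cos(y) + 1)


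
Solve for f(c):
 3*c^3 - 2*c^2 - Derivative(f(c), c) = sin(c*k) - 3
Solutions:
 f(c) = C1 + 3*c^4/4 - 2*c^3/3 + 3*c + cos(c*k)/k


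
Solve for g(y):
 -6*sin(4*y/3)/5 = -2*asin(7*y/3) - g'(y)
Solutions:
 g(y) = C1 - 2*y*asin(7*y/3) - 2*sqrt(9 - 49*y^2)/7 - 9*cos(4*y/3)/10


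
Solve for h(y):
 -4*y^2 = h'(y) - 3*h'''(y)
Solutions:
 h(y) = C1 + C2*exp(-sqrt(3)*y/3) + C3*exp(sqrt(3)*y/3) - 4*y^3/3 - 24*y


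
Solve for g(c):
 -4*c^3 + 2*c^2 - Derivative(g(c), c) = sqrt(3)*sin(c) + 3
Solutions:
 g(c) = C1 - c^4 + 2*c^3/3 - 3*c + sqrt(3)*cos(c)


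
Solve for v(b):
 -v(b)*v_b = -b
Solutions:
 v(b) = -sqrt(C1 + b^2)
 v(b) = sqrt(C1 + b^2)


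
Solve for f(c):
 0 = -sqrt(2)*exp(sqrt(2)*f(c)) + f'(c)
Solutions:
 f(c) = sqrt(2)*(2*log(-1/(C1 + sqrt(2)*c)) - log(2))/4


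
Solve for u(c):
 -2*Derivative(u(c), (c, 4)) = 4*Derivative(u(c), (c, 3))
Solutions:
 u(c) = C1 + C2*c + C3*c^2 + C4*exp(-2*c)


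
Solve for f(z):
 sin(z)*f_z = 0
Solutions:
 f(z) = C1


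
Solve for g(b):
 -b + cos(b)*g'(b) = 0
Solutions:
 g(b) = C1 + Integral(b/cos(b), b)


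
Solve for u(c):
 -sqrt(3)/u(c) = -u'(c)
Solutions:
 u(c) = -sqrt(C1 + 2*sqrt(3)*c)
 u(c) = sqrt(C1 + 2*sqrt(3)*c)


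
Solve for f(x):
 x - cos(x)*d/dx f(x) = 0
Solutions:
 f(x) = C1 + Integral(x/cos(x), x)


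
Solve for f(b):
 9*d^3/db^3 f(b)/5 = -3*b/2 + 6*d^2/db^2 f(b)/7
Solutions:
 f(b) = C1 + C2*b + C3*exp(10*b/21) + 7*b^3/24 + 147*b^2/80


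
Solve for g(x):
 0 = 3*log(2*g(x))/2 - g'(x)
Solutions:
 -2*Integral(1/(log(_y) + log(2)), (_y, g(x)))/3 = C1 - x


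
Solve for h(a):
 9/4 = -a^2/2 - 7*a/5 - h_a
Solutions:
 h(a) = C1 - a^3/6 - 7*a^2/10 - 9*a/4


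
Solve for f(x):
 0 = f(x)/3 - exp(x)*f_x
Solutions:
 f(x) = C1*exp(-exp(-x)/3)


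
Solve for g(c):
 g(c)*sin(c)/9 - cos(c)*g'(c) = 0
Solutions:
 g(c) = C1/cos(c)^(1/9)


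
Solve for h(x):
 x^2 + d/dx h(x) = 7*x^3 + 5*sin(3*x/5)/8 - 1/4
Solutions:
 h(x) = C1 + 7*x^4/4 - x^3/3 - x/4 - 25*cos(3*x/5)/24


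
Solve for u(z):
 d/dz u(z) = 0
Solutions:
 u(z) = C1


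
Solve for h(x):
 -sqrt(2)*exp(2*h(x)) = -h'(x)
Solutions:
 h(x) = log(-sqrt(-1/(C1 + sqrt(2)*x))) - log(2)/2
 h(x) = log(-1/(C1 + sqrt(2)*x))/2 - log(2)/2


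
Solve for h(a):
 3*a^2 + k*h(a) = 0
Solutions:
 h(a) = -3*a^2/k


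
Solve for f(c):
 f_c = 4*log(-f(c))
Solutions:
 -li(-f(c)) = C1 + 4*c


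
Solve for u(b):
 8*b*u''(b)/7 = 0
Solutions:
 u(b) = C1 + C2*b


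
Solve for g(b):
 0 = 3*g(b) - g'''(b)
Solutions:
 g(b) = C3*exp(3^(1/3)*b) + (C1*sin(3^(5/6)*b/2) + C2*cos(3^(5/6)*b/2))*exp(-3^(1/3)*b/2)


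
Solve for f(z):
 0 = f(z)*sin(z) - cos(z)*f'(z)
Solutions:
 f(z) = C1/cos(z)


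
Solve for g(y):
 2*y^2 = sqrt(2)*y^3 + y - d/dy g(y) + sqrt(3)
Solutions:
 g(y) = C1 + sqrt(2)*y^4/4 - 2*y^3/3 + y^2/2 + sqrt(3)*y


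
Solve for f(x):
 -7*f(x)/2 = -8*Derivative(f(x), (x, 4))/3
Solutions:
 f(x) = C1*exp(-21^(1/4)*x/2) + C2*exp(21^(1/4)*x/2) + C3*sin(21^(1/4)*x/2) + C4*cos(21^(1/4)*x/2)


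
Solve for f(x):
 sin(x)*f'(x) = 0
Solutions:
 f(x) = C1


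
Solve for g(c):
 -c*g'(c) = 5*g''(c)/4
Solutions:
 g(c) = C1 + C2*erf(sqrt(10)*c/5)


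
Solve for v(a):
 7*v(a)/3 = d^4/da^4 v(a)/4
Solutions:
 v(a) = C1*exp(-sqrt(2)*3^(3/4)*7^(1/4)*a/3) + C2*exp(sqrt(2)*3^(3/4)*7^(1/4)*a/3) + C3*sin(sqrt(2)*3^(3/4)*7^(1/4)*a/3) + C4*cos(sqrt(2)*3^(3/4)*7^(1/4)*a/3)


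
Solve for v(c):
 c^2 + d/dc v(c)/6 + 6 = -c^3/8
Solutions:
 v(c) = C1 - 3*c^4/16 - 2*c^3 - 36*c


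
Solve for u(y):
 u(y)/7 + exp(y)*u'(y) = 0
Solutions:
 u(y) = C1*exp(exp(-y)/7)


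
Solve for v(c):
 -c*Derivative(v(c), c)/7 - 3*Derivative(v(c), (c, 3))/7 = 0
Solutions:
 v(c) = C1 + Integral(C2*airyai(-3^(2/3)*c/3) + C3*airybi(-3^(2/3)*c/3), c)


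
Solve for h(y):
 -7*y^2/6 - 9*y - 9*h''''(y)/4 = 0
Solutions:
 h(y) = C1 + C2*y + C3*y^2 + C4*y^3 - 7*y^6/4860 - y^5/30


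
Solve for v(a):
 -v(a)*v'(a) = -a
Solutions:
 v(a) = -sqrt(C1 + a^2)
 v(a) = sqrt(C1 + a^2)


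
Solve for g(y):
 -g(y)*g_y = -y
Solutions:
 g(y) = -sqrt(C1 + y^2)
 g(y) = sqrt(C1 + y^2)


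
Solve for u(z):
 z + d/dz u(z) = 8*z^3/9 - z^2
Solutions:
 u(z) = C1 + 2*z^4/9 - z^3/3 - z^2/2


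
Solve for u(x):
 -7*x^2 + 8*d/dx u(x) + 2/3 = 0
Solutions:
 u(x) = C1 + 7*x^3/24 - x/12


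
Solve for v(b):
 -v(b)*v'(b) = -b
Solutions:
 v(b) = -sqrt(C1 + b^2)
 v(b) = sqrt(C1 + b^2)


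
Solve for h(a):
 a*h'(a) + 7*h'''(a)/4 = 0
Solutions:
 h(a) = C1 + Integral(C2*airyai(-14^(2/3)*a/7) + C3*airybi(-14^(2/3)*a/7), a)


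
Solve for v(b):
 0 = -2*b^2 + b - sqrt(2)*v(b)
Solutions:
 v(b) = sqrt(2)*b*(1 - 2*b)/2


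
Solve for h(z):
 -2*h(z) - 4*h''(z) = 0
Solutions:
 h(z) = C1*sin(sqrt(2)*z/2) + C2*cos(sqrt(2)*z/2)


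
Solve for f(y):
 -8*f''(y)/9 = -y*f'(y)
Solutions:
 f(y) = C1 + C2*erfi(3*y/4)


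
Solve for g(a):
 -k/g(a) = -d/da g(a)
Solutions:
 g(a) = -sqrt(C1 + 2*a*k)
 g(a) = sqrt(C1 + 2*a*k)


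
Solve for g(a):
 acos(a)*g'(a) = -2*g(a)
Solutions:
 g(a) = C1*exp(-2*Integral(1/acos(a), a))


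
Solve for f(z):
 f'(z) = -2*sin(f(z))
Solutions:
 f(z) = -acos((-C1 - exp(4*z))/(C1 - exp(4*z))) + 2*pi
 f(z) = acos((-C1 - exp(4*z))/(C1 - exp(4*z)))


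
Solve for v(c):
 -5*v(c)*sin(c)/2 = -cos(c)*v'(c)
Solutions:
 v(c) = C1/cos(c)^(5/2)


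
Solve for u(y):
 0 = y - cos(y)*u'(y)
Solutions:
 u(y) = C1 + Integral(y/cos(y), y)


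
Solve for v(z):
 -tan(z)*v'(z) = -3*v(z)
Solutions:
 v(z) = C1*sin(z)^3


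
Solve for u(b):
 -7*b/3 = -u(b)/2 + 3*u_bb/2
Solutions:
 u(b) = C1*exp(-sqrt(3)*b/3) + C2*exp(sqrt(3)*b/3) + 14*b/3


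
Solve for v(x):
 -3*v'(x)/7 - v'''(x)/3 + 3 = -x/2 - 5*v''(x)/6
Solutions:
 v(x) = C1 + C2*exp(x*(35 - sqrt(217))/28) + C3*exp(x*(sqrt(217) + 35)/28) + 7*x^2/12 + 1001*x/108


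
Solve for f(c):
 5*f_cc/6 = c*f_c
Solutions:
 f(c) = C1 + C2*erfi(sqrt(15)*c/5)


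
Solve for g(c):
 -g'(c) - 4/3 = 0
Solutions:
 g(c) = C1 - 4*c/3


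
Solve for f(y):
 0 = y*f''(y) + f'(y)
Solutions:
 f(y) = C1 + C2*log(y)


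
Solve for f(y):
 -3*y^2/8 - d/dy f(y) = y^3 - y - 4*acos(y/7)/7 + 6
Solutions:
 f(y) = C1 - y^4/4 - y^3/8 + y^2/2 + 4*y*acos(y/7)/7 - 6*y - 4*sqrt(49 - y^2)/7


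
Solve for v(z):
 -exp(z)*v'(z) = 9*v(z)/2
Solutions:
 v(z) = C1*exp(9*exp(-z)/2)


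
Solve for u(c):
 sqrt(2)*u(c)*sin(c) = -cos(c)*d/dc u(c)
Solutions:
 u(c) = C1*cos(c)^(sqrt(2))


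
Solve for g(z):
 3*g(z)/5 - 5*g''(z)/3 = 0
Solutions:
 g(z) = C1*exp(-3*z/5) + C2*exp(3*z/5)


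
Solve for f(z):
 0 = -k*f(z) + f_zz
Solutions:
 f(z) = C1*exp(-sqrt(k)*z) + C2*exp(sqrt(k)*z)


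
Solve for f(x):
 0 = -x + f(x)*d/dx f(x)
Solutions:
 f(x) = -sqrt(C1 + x^2)
 f(x) = sqrt(C1 + x^2)


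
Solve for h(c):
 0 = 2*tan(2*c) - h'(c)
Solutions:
 h(c) = C1 - log(cos(2*c))


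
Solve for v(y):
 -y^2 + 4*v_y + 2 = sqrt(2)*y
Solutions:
 v(y) = C1 + y^3/12 + sqrt(2)*y^2/8 - y/2


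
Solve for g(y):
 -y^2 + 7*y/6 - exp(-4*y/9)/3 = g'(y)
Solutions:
 g(y) = C1 - y^3/3 + 7*y^2/12 + 3*exp(-4*y/9)/4


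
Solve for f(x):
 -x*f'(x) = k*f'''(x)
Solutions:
 f(x) = C1 + Integral(C2*airyai(x*(-1/k)^(1/3)) + C3*airybi(x*(-1/k)^(1/3)), x)


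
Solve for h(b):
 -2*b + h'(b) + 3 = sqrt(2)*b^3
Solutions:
 h(b) = C1 + sqrt(2)*b^4/4 + b^2 - 3*b


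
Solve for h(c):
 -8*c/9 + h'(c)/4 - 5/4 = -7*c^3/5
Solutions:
 h(c) = C1 - 7*c^4/5 + 16*c^2/9 + 5*c


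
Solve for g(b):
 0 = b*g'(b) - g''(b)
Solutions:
 g(b) = C1 + C2*erfi(sqrt(2)*b/2)


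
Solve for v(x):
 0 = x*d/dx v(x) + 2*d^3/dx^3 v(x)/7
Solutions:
 v(x) = C1 + Integral(C2*airyai(-2^(2/3)*7^(1/3)*x/2) + C3*airybi(-2^(2/3)*7^(1/3)*x/2), x)


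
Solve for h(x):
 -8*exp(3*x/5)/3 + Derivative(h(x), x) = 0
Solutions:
 h(x) = C1 + 40*exp(3*x/5)/9


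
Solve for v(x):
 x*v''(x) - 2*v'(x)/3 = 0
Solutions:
 v(x) = C1 + C2*x^(5/3)


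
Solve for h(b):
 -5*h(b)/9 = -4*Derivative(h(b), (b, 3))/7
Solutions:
 h(b) = C3*exp(210^(1/3)*b/6) + (C1*sin(3^(5/6)*70^(1/3)*b/12) + C2*cos(3^(5/6)*70^(1/3)*b/12))*exp(-210^(1/3)*b/12)
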